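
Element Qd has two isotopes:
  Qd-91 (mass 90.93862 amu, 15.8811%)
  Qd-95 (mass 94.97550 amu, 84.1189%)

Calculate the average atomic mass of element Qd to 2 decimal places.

Weight each isotope mass by its fractional abundance: 0.158811 × 90.93862 + 0.841189 × 94.97550
= 14.442053 + 79.892346 = 94.334399 amu

94.33 amu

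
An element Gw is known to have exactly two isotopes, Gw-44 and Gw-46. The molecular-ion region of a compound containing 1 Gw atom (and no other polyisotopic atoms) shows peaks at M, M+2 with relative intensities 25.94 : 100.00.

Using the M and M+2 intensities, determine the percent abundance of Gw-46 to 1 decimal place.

Write p for the Gw-44 fraction. I(M+2)/I(M) = [C(1,1)·p^0·(1−p)] / p^1 = 1·(1−p)/p = 100.00/25.94 = 3.8551
(1−p)/p = 3.8551/1 = 3.8551  ⇒  p = 1/(1 + 3.8551) = 0.2060
Gw-44: 20.6%, Gw-46: 79.4%.

79.4%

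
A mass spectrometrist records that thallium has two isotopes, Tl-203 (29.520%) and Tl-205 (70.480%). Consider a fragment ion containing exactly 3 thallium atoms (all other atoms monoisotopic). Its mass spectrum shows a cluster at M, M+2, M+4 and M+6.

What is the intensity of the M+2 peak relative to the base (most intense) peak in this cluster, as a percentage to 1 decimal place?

Term probabilities: M 0.0257, M+2 0.1843, M+4 0.4399, M+6 0.3501. Base peak = M+4.
P(M+4) = C(3,2) × 0.29520^1 × 0.70480^2 = 3 × 0.2952 × 0.49674304 = 0.439916 (base)
P(M+2) = C(3,1) × 0.29520^2 × 0.70480^1 = 3 × 0.08714304 × 0.7048 = 0.184255
Relative intensity = 0.184255 / 0.439916 × 100 = 41.9

41.9%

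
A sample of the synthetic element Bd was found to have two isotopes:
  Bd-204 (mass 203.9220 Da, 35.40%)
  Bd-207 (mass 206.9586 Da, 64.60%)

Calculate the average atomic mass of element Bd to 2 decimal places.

The abundance-weighted mean is 0.3540 × 203.9220 + 0.6460 × 206.9586
= 72.18839 + 133.69526 = 205.88365 Da

205.88 Da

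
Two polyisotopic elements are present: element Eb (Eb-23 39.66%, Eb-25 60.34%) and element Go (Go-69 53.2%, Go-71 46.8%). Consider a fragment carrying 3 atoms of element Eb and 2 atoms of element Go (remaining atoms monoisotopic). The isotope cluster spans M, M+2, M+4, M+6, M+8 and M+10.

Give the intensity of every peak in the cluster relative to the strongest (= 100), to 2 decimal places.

Element Eb pattern (n=3): 0.06238183 : 0.28472918 : 0.43319614 : 0.21969285
Element Go pattern (n=2): 0.283024 : 0.497952 : 0.219024
Convolve the two distributions (both contribute in 2-u steps):
  M: 0.06238183×0.283024 = 0.017656
  M+2: 0.06238183×0.497952 + 0.28472918×0.283024 = 0.111648
  M+4: 0.06238183×0.219024 + 0.28472918×0.497952 + 0.43319614×0.283024 = 0.278049
  M+6: 0.28472918×0.219024 + 0.43319614×0.497952 + 0.21969285×0.283024 = 0.340252
  M+8: 0.43319614×0.219024 + 0.21969285×0.497952 = 0.204277
  M+10: 0.21969285×0.219024 = 0.048118
Scale to base peak (0.340252) = 100: 5.19 : 32.81 : 81.72 : 100.00 : 60.04 : 14.14

5.19 : 32.81 : 81.72 : 100.00 : 60.04 : 14.14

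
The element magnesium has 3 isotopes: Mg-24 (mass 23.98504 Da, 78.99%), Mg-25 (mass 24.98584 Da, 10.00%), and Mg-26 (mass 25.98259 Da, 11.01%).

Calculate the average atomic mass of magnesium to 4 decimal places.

24.3051 Da

Ar = Σ fᵢ·mᵢ = 0.7899 × 23.98504 + 0.1000 × 24.98584 + 0.1101 × 25.98259
= 18.945783 + 2.498584 + 2.860683 = 24.305050 Da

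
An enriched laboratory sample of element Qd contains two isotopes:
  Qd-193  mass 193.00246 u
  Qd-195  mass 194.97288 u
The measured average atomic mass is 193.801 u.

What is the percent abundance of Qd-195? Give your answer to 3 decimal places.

40.526%

Writing the weighted mean with unknown fraction x of Qd-193:
193.00246·x + 194.97288·(1 − x) = 193.801
(193.00246 − 194.97288)·x = 193.801 − 194.97288
x = -1.17188 / -1.97042 = 0.59474 → 59.474% Qd-193, 40.526% Qd-195.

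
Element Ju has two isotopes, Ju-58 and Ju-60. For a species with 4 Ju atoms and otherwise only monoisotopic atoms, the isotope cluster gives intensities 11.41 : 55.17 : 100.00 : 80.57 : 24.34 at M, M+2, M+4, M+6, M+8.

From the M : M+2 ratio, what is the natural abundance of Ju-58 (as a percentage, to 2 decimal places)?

If p is the fraction of Ju that is Ju-58, then I(M+2)/I(M) = [C(4,1)·p^3·(1−p)] / p^4 = 4·(1−p)/p = 55.17/11.41 = 4.8352
(1−p)/p = 4.8352/4 = 1.2088  ⇒  p = 1/(1 + 1.2088) = 0.4527
Ju-58: 45.27%, Ju-60: 54.73%.

45.27%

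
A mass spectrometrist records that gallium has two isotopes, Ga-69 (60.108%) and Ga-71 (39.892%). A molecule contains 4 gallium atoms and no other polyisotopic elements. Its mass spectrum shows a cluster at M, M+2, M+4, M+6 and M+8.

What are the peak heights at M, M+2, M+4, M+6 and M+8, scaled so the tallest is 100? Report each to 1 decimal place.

Each Ga atom is independently Ga-69 (p = 0.60108) or Ga-71 (q = 0.39892); the cluster is the binomial expansion (p + q)^4.
P(M) = 0.60108^4 = 0.130536
P(M+2) = 4 × 0.60108^3 × 0.39892^1 = 0.346531
P(M+4) = 6 × 0.60108^2 × 0.39892^2 = 0.344975
P(M+6) = 4 × 0.60108^1 × 0.39892^3 = 0.152633
P(M+8) = 0.39892^4 = 0.025325
The M+2 peak is largest (0.346531); scaling to 100 gives 37.7 : 100.0 : 99.6 : 44.0 : 7.3.

37.7 : 100.0 : 99.6 : 44.0 : 7.3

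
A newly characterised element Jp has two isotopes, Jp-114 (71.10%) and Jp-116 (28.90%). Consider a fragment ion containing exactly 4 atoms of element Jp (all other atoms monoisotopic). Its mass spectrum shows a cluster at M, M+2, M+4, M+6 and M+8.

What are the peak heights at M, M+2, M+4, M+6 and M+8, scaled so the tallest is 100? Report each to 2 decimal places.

Each Jp atom is independently Jp-114 (p = 0.7110) or Jp-116 (q = 0.2890); the cluster is the binomial expansion (p + q)^4.
P(M) = 0.7110^4 = 0.255551
P(M+2) = 4 × 0.7110^3 × 0.2890^1 = 0.415496
P(M+4) = 6 × 0.7110^2 × 0.2890^2 = 0.253330
P(M+6) = 4 × 0.7110^1 × 0.2890^3 = 0.068647
P(M+8) = 0.2890^4 = 0.006976
The M+2 peak is largest (0.415496); scaling to 100 gives 61.51 : 100.00 : 60.97 : 16.52 : 1.68.

61.51 : 100.00 : 60.97 : 16.52 : 1.68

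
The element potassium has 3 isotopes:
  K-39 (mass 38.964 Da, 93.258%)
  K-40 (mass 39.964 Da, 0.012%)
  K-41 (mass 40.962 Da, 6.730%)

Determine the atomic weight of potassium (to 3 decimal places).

39.099 Da

Average mass = Σ (abundance × isotope mass) = 0.93258 × 38.964 + 0.00012 × 39.964 + 0.06730 × 40.962
= 36.3370 + 0.0048 + 2.7567 = 39.0985 Da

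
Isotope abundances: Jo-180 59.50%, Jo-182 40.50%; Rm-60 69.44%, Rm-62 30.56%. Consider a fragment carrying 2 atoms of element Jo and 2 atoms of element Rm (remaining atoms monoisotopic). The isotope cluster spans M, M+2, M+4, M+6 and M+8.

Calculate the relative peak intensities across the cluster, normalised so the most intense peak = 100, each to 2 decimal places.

Element Jo pattern (n=2): 0.354025 : 0.48195 : 0.164025
Element Rm pattern (n=2): 0.48219136 : 0.42441728 : 0.09339136
Convolve the two distributions (both contribute in 2-u steps):
  M: 0.354025×0.48219136 = 0.170708
  M+2: 0.354025×0.42441728 + 0.48195×0.48219136 = 0.382646
  M+4: 0.354025×0.09339136 + 0.48195×0.42441728 + 0.164025×0.48219136 = 0.316702
  M+6: 0.48195×0.09339136 + 0.164025×0.42441728 = 0.114625
  M+8: 0.164025×0.09339136 = 0.015319
Scale to base peak (0.382646) = 100: 44.61 : 100.00 : 82.77 : 29.96 : 4.00

44.61 : 100.00 : 82.77 : 29.96 : 4.00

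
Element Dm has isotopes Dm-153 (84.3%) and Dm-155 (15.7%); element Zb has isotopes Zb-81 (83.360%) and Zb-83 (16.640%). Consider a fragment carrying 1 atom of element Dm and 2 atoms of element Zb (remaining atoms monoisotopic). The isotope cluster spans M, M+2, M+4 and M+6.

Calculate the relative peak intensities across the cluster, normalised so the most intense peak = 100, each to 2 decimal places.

Element Dm pattern (n=1): 0.8430 : 0.1570
Element Zb pattern (n=2): 0.69488896 : 0.27742208 : 0.02768896
Convolve the two distributions (both contribute in 2-u steps):
  M: 0.8430×0.69488896 = 0.585791
  M+2: 0.8430×0.27742208 + 0.1570×0.69488896 = 0.342964
  M+4: 0.8430×0.02768896 + 0.1570×0.27742208 = 0.066897
  M+6: 0.1570×0.02768896 = 0.004347
Scale to base peak (0.585791) = 100: 100.00 : 58.55 : 11.42 : 0.74

100.00 : 58.55 : 11.42 : 0.74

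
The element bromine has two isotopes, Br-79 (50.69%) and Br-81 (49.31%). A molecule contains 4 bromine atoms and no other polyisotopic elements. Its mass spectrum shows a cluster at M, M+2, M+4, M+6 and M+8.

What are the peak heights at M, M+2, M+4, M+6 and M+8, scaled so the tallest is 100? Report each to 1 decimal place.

17.6 : 68.5 : 100.0 : 64.9 : 15.8

Expanding (0.5069 + 0.4931)^4:
P(M) = 0.5069^4 = 0.066022
P(M+2) = 4 × 0.5069^3 × 0.4931^1 = 0.256899
P(M+4) = 6 × 0.5069^2 × 0.4931^2 = 0.374857
P(M+6) = 4 × 0.5069^1 × 0.4931^3 = 0.243101
P(M+8) = 0.4931^4 = 0.059121
The M+4 peak is largest (0.374857); scaling to 100 gives 17.6 : 68.5 : 100.0 : 64.9 : 15.8.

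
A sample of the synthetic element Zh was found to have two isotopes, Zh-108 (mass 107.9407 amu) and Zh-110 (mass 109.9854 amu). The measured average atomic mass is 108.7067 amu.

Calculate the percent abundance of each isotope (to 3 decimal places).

Zh-108: 62.537%, Zh-110: 37.463%

Writing the weighted mean with unknown fraction x of Zh-108:
107.9407·x + 109.9854·(1 − x) = 108.7067
(107.9407 − 109.9854)·x = 108.7067 − 109.9854
x = -1.2787 / -2.0447 = 0.62537 → 62.537% Zh-108, 37.463% Zh-110.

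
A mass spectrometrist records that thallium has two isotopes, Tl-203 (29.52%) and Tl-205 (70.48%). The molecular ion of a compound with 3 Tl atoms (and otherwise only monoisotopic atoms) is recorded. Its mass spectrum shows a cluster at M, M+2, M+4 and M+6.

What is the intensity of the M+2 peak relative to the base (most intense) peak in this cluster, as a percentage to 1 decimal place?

Term probabilities: M 0.0257, M+2 0.1843, M+4 0.4399, M+6 0.3501. Base peak = M+4.
P(M+4) = C(3,2) × 0.2952^1 × 0.7048^2 = 3 × 0.2952 × 0.49674304 = 0.439916 (base)
P(M+2) = C(3,1) × 0.2952^2 × 0.7048^1 = 3 × 0.08714304 × 0.7048 = 0.184255
Relative intensity = 0.184255 / 0.439916 × 100 = 41.9

41.9%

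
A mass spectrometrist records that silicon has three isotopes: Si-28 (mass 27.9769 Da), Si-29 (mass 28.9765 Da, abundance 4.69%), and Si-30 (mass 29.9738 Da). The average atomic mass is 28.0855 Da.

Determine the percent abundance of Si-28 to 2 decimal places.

92.22%

Let x and y be the fractions of Si-28 and Si-30. Then x + y = 1 − 0.0469 = 0.9531 and 27.9769x + 29.9738y = 28.0855 − 0.0469×28.9765 = 26.72650215.
Substituting: 27.9769x + 29.9738(0.9531 − x) = 26.72650215
(27.9769 − 29.9738)x = -1.84152663  ⇒  x = 0.92219, y = 0.03091
Si-28: 92.22%, Si-30: 3.09%.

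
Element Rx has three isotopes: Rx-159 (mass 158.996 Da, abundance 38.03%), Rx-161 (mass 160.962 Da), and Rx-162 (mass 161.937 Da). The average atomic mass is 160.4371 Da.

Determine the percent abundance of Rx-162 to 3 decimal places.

Let x and y be the fractions of Rx-161 and Rx-162. Then x + y = 1 − 0.3803 = 0.6197 and 160.962x + 161.937y = 160.4371 − 0.3803×158.996 = 99.9709212.
Substituting: 160.962x + 161.937(0.6197 − x) = 99.9709212
(160.962 − 161.937)x = -0.3814377  ⇒  x = 0.39122, y = 0.22848
Rx-161: 39.122%, Rx-162: 22.848%.

22.848%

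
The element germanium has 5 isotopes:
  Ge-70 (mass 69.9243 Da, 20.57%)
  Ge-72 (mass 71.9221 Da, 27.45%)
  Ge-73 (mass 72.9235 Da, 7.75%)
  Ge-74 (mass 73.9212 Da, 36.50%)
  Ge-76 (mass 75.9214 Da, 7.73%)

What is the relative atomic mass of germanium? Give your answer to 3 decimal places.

72.628 Da

Ar = Σ fᵢ·mᵢ = 0.2057 × 69.9243 + 0.2745 × 71.9221 + 0.0775 × 72.9235 + 0.3650 × 73.9212 + 0.0773 × 75.9214
= 14.38343 + 19.74262 + 5.65157 + 26.98124 + 5.86872 = 72.62758 Da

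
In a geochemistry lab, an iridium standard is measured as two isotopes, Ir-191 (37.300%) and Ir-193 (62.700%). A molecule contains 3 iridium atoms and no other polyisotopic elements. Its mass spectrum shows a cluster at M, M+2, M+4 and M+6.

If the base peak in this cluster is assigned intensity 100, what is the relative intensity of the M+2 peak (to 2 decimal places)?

(0.37300 + 0.62700)^3 gives M 0.0519, M+2 0.2617, M+4 0.4399, M+6 0.2465; the largest is M+4.
P(M+4) = C(3,2) × 0.37300^1 × 0.62700^2 = 3 × 0.3730 × 0.393129 = 0.439911 (base)
P(M+2) = C(3,1) × 0.37300^2 × 0.62700^1 = 3 × 0.139129 × 0.6270 = 0.261702
Relative intensity = 0.261702 / 0.439911 × 100 = 59.49

59.49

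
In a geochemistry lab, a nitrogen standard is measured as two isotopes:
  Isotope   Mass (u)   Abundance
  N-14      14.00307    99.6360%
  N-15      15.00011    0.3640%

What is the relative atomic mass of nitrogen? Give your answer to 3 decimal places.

Average mass = Σ (abundance × isotope mass) = 0.996360 × 14.00307 + 0.003640 × 15.00011
= 13.952099 + 0.054600 = 14.006699 u

14.007 u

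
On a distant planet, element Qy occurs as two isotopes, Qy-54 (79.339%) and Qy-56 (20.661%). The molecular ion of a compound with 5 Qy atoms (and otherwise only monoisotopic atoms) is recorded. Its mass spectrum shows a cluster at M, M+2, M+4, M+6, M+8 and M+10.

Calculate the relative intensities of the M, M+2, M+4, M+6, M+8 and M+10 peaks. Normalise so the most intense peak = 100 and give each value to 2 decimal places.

76.80 : 100.00 : 52.08 : 13.56 : 1.77 : 0.09

Expanding (0.79339 + 0.20661)^5:
P(M) = 0.79339^5 = 0.314365
P(M+2) = 5 × 0.79339^4 × 0.20661^1 = 0.409325
P(M+4) = 10 × 0.79339^3 × 0.20661^2 = 0.213188
P(M+6) = 10 × 0.79339^2 × 0.20661^3 = 0.055517
P(M+8) = 5 × 0.79339^1 × 0.20661^4 = 0.007229
P(M+10) = 0.20661^5 = 0.000376
The M+2 peak is largest (0.409325); scaling to 100 gives 76.80 : 100.00 : 52.08 : 13.56 : 1.77 : 0.09.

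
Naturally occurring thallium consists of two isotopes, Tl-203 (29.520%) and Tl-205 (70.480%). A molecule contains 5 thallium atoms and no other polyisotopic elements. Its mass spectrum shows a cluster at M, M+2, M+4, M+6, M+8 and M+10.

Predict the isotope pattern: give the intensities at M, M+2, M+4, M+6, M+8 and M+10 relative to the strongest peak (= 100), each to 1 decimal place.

0.6 : 7.3 : 35.1 : 83.8 : 100.0 : 47.8

The 5 Tl atoms are independent, so intensities follow the terms of (0.29520 + 0.70480)^5.
P(M) = 0.29520^5 = 0.002242
P(M+2) = 5 × 0.29520^4 × 0.70480^1 = 0.026761
P(M+4) = 10 × 0.29520^3 × 0.70480^2 = 0.127785
P(M+6) = 10 × 0.29520^2 × 0.70480^3 = 0.305092
P(M+8) = 5 × 0.29520^1 × 0.70480^4 = 0.364208
P(M+10) = 0.70480^5 = 0.173912
The M+8 peak is largest (0.364208); scaling to 100 gives 0.6 : 7.3 : 35.1 : 83.8 : 100.0 : 47.8.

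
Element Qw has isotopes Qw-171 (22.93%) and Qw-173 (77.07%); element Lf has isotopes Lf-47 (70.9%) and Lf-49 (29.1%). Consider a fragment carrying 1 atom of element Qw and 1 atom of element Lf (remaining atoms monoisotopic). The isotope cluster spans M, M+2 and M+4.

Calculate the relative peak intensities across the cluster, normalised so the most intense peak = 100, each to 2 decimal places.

Element Qw pattern (n=1): 0.2293 : 0.7707
Element Lf pattern (n=1): 0.7090 : 0.2910
Convolve the two distributions (both contribute in 2-u steps):
  M: 0.2293×0.7090 = 0.162574
  M+2: 0.2293×0.2910 + 0.7707×0.7090 = 0.613153
  M+4: 0.7707×0.2910 = 0.224274
Scale to base peak (0.613153) = 100: 26.51 : 100.00 : 36.58

26.51 : 100.00 : 36.58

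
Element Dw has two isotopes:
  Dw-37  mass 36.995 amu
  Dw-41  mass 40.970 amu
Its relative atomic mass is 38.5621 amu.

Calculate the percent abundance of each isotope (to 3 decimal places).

Dw-37: 60.576%, Dw-41: 39.424%

Writing the weighted mean with unknown fraction x of Dw-37:
36.995·x + 40.970·(1 − x) = 38.5621
(36.995 − 40.970)·x = 38.5621 − 40.970
x = -2.4079 / -3.975 = 0.60576 → 60.576% Dw-37, 39.424% Dw-41.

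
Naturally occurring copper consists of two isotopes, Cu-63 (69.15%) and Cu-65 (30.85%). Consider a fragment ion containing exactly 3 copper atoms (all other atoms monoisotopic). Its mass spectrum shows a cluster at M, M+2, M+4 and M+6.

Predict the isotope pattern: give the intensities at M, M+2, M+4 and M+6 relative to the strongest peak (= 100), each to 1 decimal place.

Expanding (0.6915 + 0.3085)^3:
P(M) = 0.6915^3 = 0.330656
P(M+2) = 3 × 0.6915^2 × 0.3085^1 = 0.442548
P(M+4) = 3 × 0.6915^1 × 0.3085^2 = 0.197435
P(M+6) = 0.3085^3 = 0.029361
The M+2 peak is largest (0.442548); scaling to 100 gives 74.7 : 100.0 : 44.6 : 6.6.

74.7 : 100.0 : 44.6 : 6.6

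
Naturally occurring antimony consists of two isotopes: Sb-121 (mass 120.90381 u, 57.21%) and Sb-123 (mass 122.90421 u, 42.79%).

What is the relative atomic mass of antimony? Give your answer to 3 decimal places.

Weight each isotope mass by its fractional abundance: 0.5721 × 120.90381 + 0.4279 × 122.90421
= 69.169070 + 52.590711 = 121.759781 u

121.760 u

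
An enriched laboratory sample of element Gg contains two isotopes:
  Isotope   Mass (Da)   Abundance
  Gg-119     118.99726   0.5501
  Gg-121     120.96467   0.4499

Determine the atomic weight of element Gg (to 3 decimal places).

Average mass = Σ (abundance × isotope mass) = 0.5501 × 118.99726 + 0.4499 × 120.96467
= 65.460393 + 54.422005 = 119.882398 Da

119.882 Da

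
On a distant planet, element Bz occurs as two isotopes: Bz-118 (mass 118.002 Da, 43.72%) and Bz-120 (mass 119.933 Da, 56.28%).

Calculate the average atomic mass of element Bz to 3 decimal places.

Weight each isotope mass by its fractional abundance: 0.4372 × 118.002 + 0.5628 × 119.933
= 51.5905 + 67.4983 = 119.0888 Da

119.089 Da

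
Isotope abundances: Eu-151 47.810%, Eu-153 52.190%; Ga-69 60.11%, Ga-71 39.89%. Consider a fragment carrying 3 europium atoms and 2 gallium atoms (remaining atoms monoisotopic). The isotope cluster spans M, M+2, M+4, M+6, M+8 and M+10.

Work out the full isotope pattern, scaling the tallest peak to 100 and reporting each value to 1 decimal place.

Europium pattern (n=3): 0.10928391 : 0.3578871 : 0.39067407 : 0.14215492
Gallium pattern (n=2): 0.36132121 : 0.47955758 : 0.15912121
Convolve the two distributions (both contribute in 2-u steps):
  M: 0.10928391×0.36132121 = 0.039487
  M+2: 0.10928391×0.47955758 + 0.3578871×0.36132121 = 0.181720
  M+4: 0.10928391×0.15912121 + 0.3578871×0.47955758 + 0.39067407×0.36132121 = 0.330176
  M+6: 0.3578871×0.15912121 + 0.39067407×0.47955758 + 0.14215492×0.36132121 = 0.295662
  M+8: 0.39067407×0.15912121 + 0.14215492×0.47955758 = 0.130336
  M+10: 0.14215492×0.15912121 = 0.022620
Scale to base peak (0.330176) = 100: 12.0 : 55.0 : 100.0 : 89.5 : 39.5 : 6.9

12.0 : 55.0 : 100.0 : 89.5 : 39.5 : 6.9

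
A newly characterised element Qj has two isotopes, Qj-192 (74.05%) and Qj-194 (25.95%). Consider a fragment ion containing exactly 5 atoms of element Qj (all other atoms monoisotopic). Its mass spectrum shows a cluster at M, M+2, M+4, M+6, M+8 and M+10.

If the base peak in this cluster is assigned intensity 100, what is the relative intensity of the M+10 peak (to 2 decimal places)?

0.30

Binomial terms of (0.7405 + 0.2595)^5: M 0.2227, M+2 0.3901, M+4 0.2734, M+6 0.0958, M+8 0.0168, M+10 0.0012 → M+2 is the base peak.
P(M+2) = C(5,1) × 0.7405^4 × 0.2595^1 = 5 × 0.30067703 × 0.2595 = 0.390128 (base)
P(M+10) = C(5,5) × 0.7405^0 × 0.2595^5 = 1 × 1.0000 × 0.00117676 = 0.001177
Relative intensity = 0.001177 / 0.390128 × 100 = 0.30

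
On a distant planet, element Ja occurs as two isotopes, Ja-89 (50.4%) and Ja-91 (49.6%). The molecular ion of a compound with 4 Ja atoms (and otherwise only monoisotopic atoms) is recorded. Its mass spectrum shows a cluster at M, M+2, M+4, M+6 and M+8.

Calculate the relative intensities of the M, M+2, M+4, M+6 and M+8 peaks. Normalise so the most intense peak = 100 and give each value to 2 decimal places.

Each Ja atom is independently Ja-89 (p = 0.504) or Ja-91 (q = 0.496); the cluster is the binomial expansion (p + q)^4.
P(M) = 0.504^4 = 0.064524
P(M+2) = 4 × 0.504^3 × 0.496^1 = 0.254000
P(M+4) = 6 × 0.504^2 × 0.496^2 = 0.374952
P(M+6) = 4 × 0.504^1 × 0.496^3 = 0.246000
P(M+8) = 0.496^4 = 0.060524
The M+4 peak is largest (0.374952); scaling to 100 gives 17.21 : 67.74 : 100.00 : 65.61 : 16.14.

17.21 : 67.74 : 100.00 : 65.61 : 16.14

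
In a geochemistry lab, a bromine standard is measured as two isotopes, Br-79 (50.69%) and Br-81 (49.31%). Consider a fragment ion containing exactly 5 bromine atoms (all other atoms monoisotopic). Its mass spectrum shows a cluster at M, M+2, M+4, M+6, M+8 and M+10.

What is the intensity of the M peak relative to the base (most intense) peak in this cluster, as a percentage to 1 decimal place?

Term probabilities: M 0.0335, M+2 0.1628, M+4 0.3167, M+6 0.3081, M+8 0.1498, M+10 0.0292. Base peak = M+4.
P(M+4) = C(5,2) × 0.5069^3 × 0.4931^2 = 10 × 0.13024674 × 0.24314761 = 0.316692 (base)
P(M) = C(5,0) × 0.5069^5 × 0.4931^0 = 1 × 0.03346659 × 1.0000 = 0.033467
Relative intensity = 0.033467 / 0.316692 × 100 = 10.6

10.6%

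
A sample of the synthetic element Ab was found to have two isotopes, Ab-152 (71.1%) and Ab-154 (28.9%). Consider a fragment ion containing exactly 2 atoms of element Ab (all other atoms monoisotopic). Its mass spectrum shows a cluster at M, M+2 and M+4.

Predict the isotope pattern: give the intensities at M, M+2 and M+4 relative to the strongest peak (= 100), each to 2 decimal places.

The 2 Ab atoms are independent, so intensities follow the terms of (0.711 + 0.289)^2.
P(M) = 0.711^2 = 0.505521
P(M+2) = 2 × 0.711^1 × 0.289^1 = 0.410958
P(M+4) = 0.289^2 = 0.083521
The M peak is largest (0.505521); scaling to 100 gives 100.00 : 81.29 : 16.52.

100.00 : 81.29 : 16.52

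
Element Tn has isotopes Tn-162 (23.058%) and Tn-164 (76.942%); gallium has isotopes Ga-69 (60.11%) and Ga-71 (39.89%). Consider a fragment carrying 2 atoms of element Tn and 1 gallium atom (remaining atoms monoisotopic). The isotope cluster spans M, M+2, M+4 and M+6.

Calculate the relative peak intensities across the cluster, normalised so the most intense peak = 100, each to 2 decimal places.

6.43 : 47.14 : 100.00 : 47.48

Element Tn pattern (n=2): 0.05316714 : 0.35482573 : 0.59200714
Gallium pattern (n=1): 0.6011 : 0.3989
Convolve the two distributions (both contribute in 2-u steps):
  M: 0.05316714×0.6011 = 0.031959
  M+2: 0.05316714×0.3989 + 0.35482573×0.6011 = 0.234494
  M+4: 0.35482573×0.3989 + 0.59200714×0.6011 = 0.497395
  M+6: 0.59200714×0.3989 = 0.236152
Scale to base peak (0.497395) = 100: 6.43 : 47.14 : 100.00 : 47.48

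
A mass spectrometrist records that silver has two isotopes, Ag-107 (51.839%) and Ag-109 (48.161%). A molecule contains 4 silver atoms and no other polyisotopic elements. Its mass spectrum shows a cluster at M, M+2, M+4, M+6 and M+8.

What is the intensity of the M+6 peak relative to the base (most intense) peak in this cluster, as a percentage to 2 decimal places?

61.94%

(0.51839 + 0.48161)^4 gives M 0.0722, M+2 0.2684, M+4 0.3740, M+6 0.2316, M+8 0.0538; the largest is M+4.
P(M+4) = C(4,2) × 0.51839^2 × 0.48161^2 = 6 × 0.26872819 × 0.23194819 = 0.373986 (base)
P(M+6) = C(4,3) × 0.51839^1 × 0.48161^3 = 4 × 0.51839 × 0.11170857 = 0.231634
Relative intensity = 0.231634 / 0.373986 × 100 = 61.94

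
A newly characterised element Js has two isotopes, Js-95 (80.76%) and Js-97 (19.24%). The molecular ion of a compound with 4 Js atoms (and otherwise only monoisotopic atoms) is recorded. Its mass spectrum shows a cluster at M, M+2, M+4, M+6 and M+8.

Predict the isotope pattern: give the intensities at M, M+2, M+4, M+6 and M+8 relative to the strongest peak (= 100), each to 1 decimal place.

100.0 : 95.3 : 34.1 : 5.4 : 0.3

Expanding (0.8076 + 0.1924)^4:
P(M) = 0.8076^4 = 0.425388
P(M+2) = 4 × 0.8076^3 × 0.1924^1 = 0.405372
P(M+4) = 6 × 0.8076^2 × 0.1924^2 = 0.144862
P(M+6) = 4 × 0.8076^1 × 0.1924^3 = 0.023008
P(M+8) = 0.1924^4 = 0.001370
The M peak is largest (0.425388); scaling to 100 gives 100.0 : 95.3 : 34.1 : 5.4 : 0.3.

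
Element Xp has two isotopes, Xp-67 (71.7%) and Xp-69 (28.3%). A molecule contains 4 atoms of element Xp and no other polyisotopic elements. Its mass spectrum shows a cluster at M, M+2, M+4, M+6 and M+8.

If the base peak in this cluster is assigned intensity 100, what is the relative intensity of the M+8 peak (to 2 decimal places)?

(0.717 + 0.283)^4 gives M 0.2643, M+2 0.4173, M+4 0.2470, M+6 0.0650, M+8 0.0064; the largest is M+2.
P(M+2) = C(4,1) × 0.717^3 × 0.283^1 = 4 × 0.36860181 × 0.2830 = 0.417257 (base)
P(M+8) = C(4,4) × 0.717^0 × 0.283^4 = 1 × 1.0000 × 0.00641425 = 0.006414
Relative intensity = 0.006414 / 0.417257 × 100 = 1.54

1.54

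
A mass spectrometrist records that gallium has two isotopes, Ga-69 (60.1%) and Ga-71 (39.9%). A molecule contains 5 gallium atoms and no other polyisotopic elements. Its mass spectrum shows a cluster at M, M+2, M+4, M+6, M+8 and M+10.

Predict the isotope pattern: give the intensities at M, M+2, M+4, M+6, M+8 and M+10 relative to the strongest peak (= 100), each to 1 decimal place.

Each Ga atom is independently Ga-69 (p = 0.601) or Ga-71 (q = 0.399); the cluster is the binomial expansion (p + q)^5.
P(M) = 0.601^5 = 0.078410
P(M+2) = 5 × 0.601^4 × 0.399^1 = 0.260280
P(M+4) = 10 × 0.601^3 × 0.399^2 = 0.345596
P(M+6) = 10 × 0.601^2 × 0.399^3 = 0.229439
P(M+8) = 5 × 0.601^1 × 0.399^4 = 0.076162
P(M+10) = 0.399^5 = 0.010113
The M+4 peak is largest (0.345596); scaling to 100 gives 22.7 : 75.3 : 100.0 : 66.4 : 22.0 : 2.9.

22.7 : 75.3 : 100.0 : 66.4 : 22.0 : 2.9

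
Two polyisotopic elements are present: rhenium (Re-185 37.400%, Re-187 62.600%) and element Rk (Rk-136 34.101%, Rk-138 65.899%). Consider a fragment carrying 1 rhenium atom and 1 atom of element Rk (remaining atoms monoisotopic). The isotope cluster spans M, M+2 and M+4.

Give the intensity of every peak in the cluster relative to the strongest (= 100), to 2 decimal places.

Rhenium pattern (n=1): 0.3740 : 0.6260
Element Rk pattern (n=1): 0.34101 : 0.65899
Convolve the two distributions (both contribute in 2-u steps):
  M: 0.3740×0.34101 = 0.127538
  M+2: 0.3740×0.65899 + 0.6260×0.34101 = 0.459935
  M+4: 0.6260×0.65899 = 0.412528
Scale to base peak (0.459935) = 100: 27.73 : 100.00 : 89.69

27.73 : 100.00 : 89.69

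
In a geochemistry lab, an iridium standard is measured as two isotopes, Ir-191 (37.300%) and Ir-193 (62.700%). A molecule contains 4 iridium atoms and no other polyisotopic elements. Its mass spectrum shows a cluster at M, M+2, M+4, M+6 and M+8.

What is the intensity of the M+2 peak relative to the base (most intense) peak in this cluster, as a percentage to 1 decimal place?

35.4%

(0.37300 + 0.62700)^4 gives M 0.0194, M+2 0.1302, M+4 0.3282, M+6 0.3678, M+8 0.1546; the largest is M+6.
P(M+6) = C(4,3) × 0.37300^1 × 0.62700^3 = 4 × 0.3730 × 0.24649188 = 0.367766 (base)
P(M+2) = C(4,1) × 0.37300^3 × 0.62700^1 = 4 × 0.05189512 × 0.6270 = 0.130153
Relative intensity = 0.130153 / 0.367766 × 100 = 35.4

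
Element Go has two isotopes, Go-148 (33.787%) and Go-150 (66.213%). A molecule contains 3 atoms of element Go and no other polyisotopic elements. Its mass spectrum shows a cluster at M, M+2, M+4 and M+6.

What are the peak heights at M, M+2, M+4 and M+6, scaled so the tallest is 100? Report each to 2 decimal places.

8.68 : 51.03 : 100.00 : 65.32

Expanding (0.33787 + 0.66213)^3:
P(M) = 0.33787^3 = 0.038570
P(M+2) = 3 × 0.33787^2 × 0.66213^1 = 0.226759
P(M+4) = 3 × 0.33787^1 × 0.66213^2 = 0.444383
P(M+6) = 0.66213^3 = 0.290288
The M+4 peak is largest (0.444383); scaling to 100 gives 8.68 : 51.03 : 100.00 : 65.32.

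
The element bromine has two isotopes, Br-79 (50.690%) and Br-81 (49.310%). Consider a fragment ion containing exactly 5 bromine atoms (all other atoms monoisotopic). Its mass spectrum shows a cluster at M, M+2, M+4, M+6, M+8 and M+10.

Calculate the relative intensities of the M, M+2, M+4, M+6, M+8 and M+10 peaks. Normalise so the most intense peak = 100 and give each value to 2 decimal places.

10.57 : 51.40 : 100.00 : 97.28 : 47.31 : 9.21

The 5 Br atoms are independent, so intensities follow the terms of (0.50690 + 0.49310)^5.
P(M) = 0.50690^5 = 0.033467
P(M+2) = 5 × 0.50690^4 × 0.49310^1 = 0.162777
P(M+4) = 10 × 0.50690^3 × 0.49310^2 = 0.316692
P(M+6) = 10 × 0.50690^2 × 0.49310^3 = 0.308070
P(M+8) = 5 × 0.50690^1 × 0.49310^4 = 0.149842
P(M+10) = 0.49310^5 = 0.029152
The M+4 peak is largest (0.316692); scaling to 100 gives 10.57 : 51.40 : 100.00 : 97.28 : 47.31 : 9.21.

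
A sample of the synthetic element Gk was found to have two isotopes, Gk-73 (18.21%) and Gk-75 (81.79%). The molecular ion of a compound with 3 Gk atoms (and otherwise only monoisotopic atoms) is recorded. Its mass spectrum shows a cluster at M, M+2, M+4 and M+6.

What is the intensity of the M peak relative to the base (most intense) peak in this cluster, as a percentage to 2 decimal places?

(0.1821 + 0.8179)^3 gives M 0.0060, M+2 0.0814, M+4 0.3655, M+6 0.5471; the largest is M+6.
P(M+6) = C(3,3) × 0.1821^0 × 0.8179^3 = 1 × 1.0000 × 0.54714272 = 0.547143 (base)
P(M) = C(3,0) × 0.1821^3 × 0.8179^0 = 1 × 0.00603851 × 1.0000 = 0.006039
Relative intensity = 0.006039 / 0.547143 × 100 = 1.10

1.10%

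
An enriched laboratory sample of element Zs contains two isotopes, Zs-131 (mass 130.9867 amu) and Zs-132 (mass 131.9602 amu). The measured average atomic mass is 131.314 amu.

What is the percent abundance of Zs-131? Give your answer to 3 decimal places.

Writing the weighted mean with unknown fraction x of Zs-131:
130.9867·x + 131.9602·(1 − x) = 131.314
(130.9867 − 131.9602)·x = 131.314 − 131.9602
x = -0.6462 / -0.9735 = 0.66379 → 66.379% Zs-131, 33.621% Zs-132.

66.379%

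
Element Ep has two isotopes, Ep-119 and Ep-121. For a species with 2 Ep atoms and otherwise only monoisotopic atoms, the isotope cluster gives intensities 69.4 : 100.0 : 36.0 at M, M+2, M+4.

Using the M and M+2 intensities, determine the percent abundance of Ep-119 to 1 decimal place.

58.1%

If p is the fraction of Ep that is Ep-119, then I(M+2)/I(M) = [C(2,1)·p^1·(1−p)] / p^2 = 2·(1−p)/p = 100.0/69.4 = 1.4409
(1−p)/p = 1.4409/2 = 0.7205  ⇒  p = 1/(1 + 0.7205) = 0.5812
Ep-119: 58.1%, Ep-121: 41.9%.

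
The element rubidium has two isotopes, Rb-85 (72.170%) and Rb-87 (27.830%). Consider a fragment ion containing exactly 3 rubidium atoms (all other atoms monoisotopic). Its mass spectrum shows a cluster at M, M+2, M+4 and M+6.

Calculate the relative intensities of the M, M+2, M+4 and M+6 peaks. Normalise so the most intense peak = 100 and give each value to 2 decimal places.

Each Rb atom is independently Rb-85 (p = 0.72170) or Rb-87 (q = 0.27830); the cluster is the binomial expansion (p + q)^3.
P(M) = 0.72170^3 = 0.375898
P(M+2) = 3 × 0.72170^2 × 0.27830^1 = 0.434858
P(M+4) = 3 × 0.72170^1 × 0.27830^2 = 0.167689
P(M+6) = 0.27830^3 = 0.021555
The M+2 peak is largest (0.434858); scaling to 100 gives 86.44 : 100.00 : 38.56 : 4.96.

86.44 : 100.00 : 38.56 : 4.96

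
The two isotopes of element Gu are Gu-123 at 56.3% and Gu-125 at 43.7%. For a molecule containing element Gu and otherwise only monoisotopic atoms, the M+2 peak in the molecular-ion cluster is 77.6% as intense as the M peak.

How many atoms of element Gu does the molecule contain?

1

The M+2/M ratio from n Gu atoms is n · q/p = n · 0.437/0.563.
n = 0.776 × 0.563/0.437 = 1.00 ≈ 1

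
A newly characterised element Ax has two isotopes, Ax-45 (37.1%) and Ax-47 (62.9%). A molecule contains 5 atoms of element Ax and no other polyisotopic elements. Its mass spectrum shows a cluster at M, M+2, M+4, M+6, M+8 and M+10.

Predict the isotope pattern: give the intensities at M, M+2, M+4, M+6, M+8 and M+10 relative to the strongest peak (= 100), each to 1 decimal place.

2.1 : 17.4 : 59.0 : 100.0 : 84.8 : 28.7

The 5 Ax atoms are independent, so intensities follow the terms of (0.371 + 0.629)^5.
P(M) = 0.371^5 = 0.007029
P(M+2) = 5 × 0.371^4 × 0.629^1 = 0.059582
P(M+4) = 10 × 0.371^3 × 0.629^2 = 0.202033
P(M+6) = 10 × 0.371^2 × 0.629^3 = 0.342531
P(M+8) = 5 × 0.371^1 × 0.629^4 = 0.290366
P(M+10) = 0.629^5 = 0.098459
The M+6 peak is largest (0.342531); scaling to 100 gives 2.1 : 17.4 : 59.0 : 100.0 : 84.8 : 28.7.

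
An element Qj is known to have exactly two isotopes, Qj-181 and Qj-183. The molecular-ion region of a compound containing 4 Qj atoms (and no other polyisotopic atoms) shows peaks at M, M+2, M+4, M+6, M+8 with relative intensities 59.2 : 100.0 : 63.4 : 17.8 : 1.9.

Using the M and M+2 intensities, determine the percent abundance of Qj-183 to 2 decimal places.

29.69%

If p is the fraction of Qj that is Qj-181, then I(M+2)/I(M) = [C(4,1)·p^3·(1−p)] / p^4 = 4·(1−p)/p = 100.0/59.2 = 1.6892
(1−p)/p = 1.6892/4 = 0.4223  ⇒  p = 1/(1 + 0.4223) = 0.7031
Qj-181: 70.31%, Qj-183: 29.69%.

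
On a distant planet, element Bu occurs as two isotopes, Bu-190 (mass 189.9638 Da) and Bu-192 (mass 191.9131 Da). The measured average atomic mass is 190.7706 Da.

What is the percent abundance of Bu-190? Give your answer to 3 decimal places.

58.611%

Let x be the fractional abundance of Bu-190; then Bu-192 has abundance 1 − x.
189.9638·x + 191.9131·(1 − x) = 190.7706
(189.9638 − 191.9131)·x = 190.7706 − 191.9131
x = -1.1425 / -1.9493 = 0.58611 → 58.611% Bu-190, 41.389% Bu-192.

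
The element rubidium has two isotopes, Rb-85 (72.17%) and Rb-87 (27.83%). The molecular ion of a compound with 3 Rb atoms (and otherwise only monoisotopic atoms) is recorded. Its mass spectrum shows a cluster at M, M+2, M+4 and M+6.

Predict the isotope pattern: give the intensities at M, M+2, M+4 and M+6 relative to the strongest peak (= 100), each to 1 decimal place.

86.4 : 100.0 : 38.6 : 5.0

Each Rb atom is independently Rb-85 (p = 0.7217) or Rb-87 (q = 0.2783); the cluster is the binomial expansion (p + q)^3.
P(M) = 0.7217^3 = 0.375898
P(M+2) = 3 × 0.7217^2 × 0.2783^1 = 0.434858
P(M+4) = 3 × 0.7217^1 × 0.2783^2 = 0.167689
P(M+6) = 0.2783^3 = 0.021555
The M+2 peak is largest (0.434858); scaling to 100 gives 86.4 : 100.0 : 38.6 : 5.0.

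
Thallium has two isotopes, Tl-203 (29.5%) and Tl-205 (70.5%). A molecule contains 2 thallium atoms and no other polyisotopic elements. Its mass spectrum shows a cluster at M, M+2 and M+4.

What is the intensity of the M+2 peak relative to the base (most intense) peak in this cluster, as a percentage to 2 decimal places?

83.69%

Binomial terms of (0.295 + 0.705)^2: M 0.0870, M+2 0.4160, M+4 0.4970 → M+4 is the base peak.
P(M+4) = C(2,2) × 0.295^0 × 0.705^2 = 1 × 1.0000 × 0.497025 = 0.497025 (base)
P(M+2) = C(2,1) × 0.295^1 × 0.705^1 = 2 × 0.2950 × 0.7050 = 0.415950
Relative intensity = 0.415950 / 0.497025 × 100 = 83.69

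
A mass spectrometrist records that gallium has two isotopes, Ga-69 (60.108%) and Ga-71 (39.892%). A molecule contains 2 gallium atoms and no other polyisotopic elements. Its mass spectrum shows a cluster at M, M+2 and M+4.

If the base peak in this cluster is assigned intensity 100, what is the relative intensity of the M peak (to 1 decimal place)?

(0.60108 + 0.39892)^2 gives M 0.3613, M+2 0.4796, M+4 0.1591; the largest is M+2.
P(M+2) = C(2,1) × 0.60108^1 × 0.39892^1 = 2 × 0.60108 × 0.39892 = 0.479566 (base)
P(M) = C(2,0) × 0.60108^2 × 0.39892^0 = 1 × 0.36129717 × 1.0000 = 0.361297
Relative intensity = 0.361297 / 0.479566 × 100 = 75.3

75.3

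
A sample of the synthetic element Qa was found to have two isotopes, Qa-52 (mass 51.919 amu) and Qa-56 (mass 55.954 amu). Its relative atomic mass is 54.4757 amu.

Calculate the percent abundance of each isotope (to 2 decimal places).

Let x be the fractional abundance of Qa-52; then Qa-56 has abundance 1 − x.
51.919·x + 55.954·(1 − x) = 54.4757
(51.919 − 55.954)·x = 54.4757 − 55.954
x = -1.4783 / -4.035 = 0.36637 → 36.64% Qa-52, 63.36% Qa-56.

Qa-52: 36.64%, Qa-56: 63.36%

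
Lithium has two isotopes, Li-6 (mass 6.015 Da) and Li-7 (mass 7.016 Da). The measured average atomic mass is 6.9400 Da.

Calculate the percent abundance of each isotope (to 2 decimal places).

Li-6: 7.59%, Li-7: 92.41%

Writing the weighted mean with unknown fraction x of Li-6:
6.015·x + 7.016·(1 − x) = 6.9400
(6.015 − 7.016)·x = 6.9400 − 7.016
x = -0.0760 / -1.001 = 0.07592 → 7.59% Li-6, 92.41% Li-7.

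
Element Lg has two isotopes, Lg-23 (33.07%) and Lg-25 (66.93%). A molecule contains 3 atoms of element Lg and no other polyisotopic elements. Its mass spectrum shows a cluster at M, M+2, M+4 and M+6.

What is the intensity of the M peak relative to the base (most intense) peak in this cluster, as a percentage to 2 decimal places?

Binomial terms of (0.3307 + 0.6693)^3: M 0.0362, M+2 0.2196, M+4 0.4444, M+6 0.2998 → M+4 is the base peak.
P(M+4) = C(3,2) × 0.3307^1 × 0.6693^2 = 3 × 0.3307 × 0.44796249 = 0.444424 (base)
P(M) = C(3,0) × 0.3307^3 × 0.6693^0 = 1 × 0.03616618 × 1.0000 = 0.036166
Relative intensity = 0.036166 / 0.444424 × 100 = 8.14

8.14%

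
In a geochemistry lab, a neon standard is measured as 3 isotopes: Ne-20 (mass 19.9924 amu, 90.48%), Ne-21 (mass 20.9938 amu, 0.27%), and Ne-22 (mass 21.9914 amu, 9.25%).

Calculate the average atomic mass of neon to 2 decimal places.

Ar = Σ fᵢ·mᵢ = 0.9048 × 19.9924 + 0.0027 × 20.9938 + 0.0925 × 21.9914
= 18.08912 + 0.05668 + 2.03420 = 20.18000 amu

20.18 amu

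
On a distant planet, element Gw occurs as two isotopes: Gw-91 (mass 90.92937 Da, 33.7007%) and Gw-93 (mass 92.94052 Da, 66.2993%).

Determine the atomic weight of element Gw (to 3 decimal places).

92.263 Da

Weight each isotope mass by its fractional abundance: 0.337007 × 90.92937 + 0.662993 × 92.94052
= 30.643834 + 61.618914 = 92.262748 Da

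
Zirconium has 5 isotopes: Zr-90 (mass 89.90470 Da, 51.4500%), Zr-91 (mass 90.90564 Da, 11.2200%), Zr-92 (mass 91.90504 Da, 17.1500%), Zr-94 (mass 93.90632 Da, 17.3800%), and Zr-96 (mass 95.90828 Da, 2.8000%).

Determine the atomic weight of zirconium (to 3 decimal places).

91.224 Da

Average mass = Σ (abundance × isotope mass) = 0.514500 × 89.90470 + 0.112200 × 90.90564 + 0.171500 × 91.90504 + 0.173800 × 93.90632 + 0.028000 × 95.90828
= 46.255968 + 10.199613 + 15.761714 + 16.320918 + 2.685432 = 91.223645 Da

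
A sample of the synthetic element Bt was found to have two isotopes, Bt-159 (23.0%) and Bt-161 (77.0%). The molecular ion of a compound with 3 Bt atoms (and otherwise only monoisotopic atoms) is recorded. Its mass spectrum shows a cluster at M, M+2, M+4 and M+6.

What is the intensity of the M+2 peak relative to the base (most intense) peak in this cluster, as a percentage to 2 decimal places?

26.77%

(0.230 + 0.770)^3 gives M 0.0122, M+2 0.1222, M+4 0.4091, M+6 0.4565; the largest is M+6.
P(M+6) = C(3,3) × 0.230^0 × 0.770^3 = 1 × 1.0000 × 0.456533 = 0.456533 (base)
P(M+2) = C(3,1) × 0.230^2 × 0.770^1 = 3 × 0.0529 × 0.7700 = 0.122199
Relative intensity = 0.122199 / 0.456533 × 100 = 26.77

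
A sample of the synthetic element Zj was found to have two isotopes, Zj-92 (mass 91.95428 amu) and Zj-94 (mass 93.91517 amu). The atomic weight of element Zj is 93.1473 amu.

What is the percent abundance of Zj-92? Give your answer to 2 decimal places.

Writing the weighted mean with unknown fraction x of Zj-92:
91.95428·x + 93.91517·(1 − x) = 93.1473
(91.95428 − 93.91517)·x = 93.1473 − 93.91517
x = -0.76787 / -1.96089 = 0.39159 → 39.16% Zj-92, 60.84% Zj-94.

39.16%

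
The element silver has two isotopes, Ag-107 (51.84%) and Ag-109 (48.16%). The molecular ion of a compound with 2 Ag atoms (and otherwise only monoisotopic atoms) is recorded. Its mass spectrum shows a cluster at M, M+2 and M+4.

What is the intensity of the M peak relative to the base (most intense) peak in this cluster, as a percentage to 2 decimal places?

53.82%

Binomial terms of (0.5184 + 0.4816)^2: M 0.2687, M+2 0.4993, M+4 0.2319 → M+2 is the base peak.
P(M+2) = C(2,1) × 0.5184^1 × 0.4816^1 = 2 × 0.5184 × 0.4816 = 0.499323 (base)
P(M) = C(2,0) × 0.5184^2 × 0.4816^0 = 1 × 0.26873856 × 1.0000 = 0.268739
Relative intensity = 0.268739 / 0.499323 × 100 = 53.82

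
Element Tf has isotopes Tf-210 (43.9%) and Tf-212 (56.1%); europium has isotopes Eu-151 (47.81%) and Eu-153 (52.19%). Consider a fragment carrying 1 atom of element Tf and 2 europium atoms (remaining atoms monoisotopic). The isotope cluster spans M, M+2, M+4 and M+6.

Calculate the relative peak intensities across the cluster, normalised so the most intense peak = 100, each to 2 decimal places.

25.12 : 86.93 : 100.00 : 38.25

Element Tf pattern (n=1): 0.4390 : 0.5610
Europium pattern (n=2): 0.22857961 : 0.49904078 : 0.27237961
Convolve the two distributions (both contribute in 2-u steps):
  M: 0.4390×0.22857961 = 0.100346
  M+2: 0.4390×0.49904078 + 0.5610×0.22857961 = 0.347312
  M+4: 0.4390×0.27237961 + 0.5610×0.49904078 = 0.399537
  M+6: 0.5610×0.27237961 = 0.152805
Scale to base peak (0.399537) = 100: 25.12 : 86.93 : 100.00 : 38.25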